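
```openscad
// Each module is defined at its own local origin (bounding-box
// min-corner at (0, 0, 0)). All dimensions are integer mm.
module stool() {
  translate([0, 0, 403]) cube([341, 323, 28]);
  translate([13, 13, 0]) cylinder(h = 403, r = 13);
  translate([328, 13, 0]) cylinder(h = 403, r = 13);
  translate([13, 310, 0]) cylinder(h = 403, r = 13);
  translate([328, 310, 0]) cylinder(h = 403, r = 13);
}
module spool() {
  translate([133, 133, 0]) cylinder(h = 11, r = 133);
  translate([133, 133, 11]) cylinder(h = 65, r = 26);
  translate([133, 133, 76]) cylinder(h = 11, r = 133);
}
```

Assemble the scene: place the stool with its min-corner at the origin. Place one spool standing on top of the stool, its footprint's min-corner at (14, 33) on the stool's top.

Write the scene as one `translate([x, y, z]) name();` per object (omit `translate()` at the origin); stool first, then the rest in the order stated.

stool();
translate([14, 33, 431]) spool();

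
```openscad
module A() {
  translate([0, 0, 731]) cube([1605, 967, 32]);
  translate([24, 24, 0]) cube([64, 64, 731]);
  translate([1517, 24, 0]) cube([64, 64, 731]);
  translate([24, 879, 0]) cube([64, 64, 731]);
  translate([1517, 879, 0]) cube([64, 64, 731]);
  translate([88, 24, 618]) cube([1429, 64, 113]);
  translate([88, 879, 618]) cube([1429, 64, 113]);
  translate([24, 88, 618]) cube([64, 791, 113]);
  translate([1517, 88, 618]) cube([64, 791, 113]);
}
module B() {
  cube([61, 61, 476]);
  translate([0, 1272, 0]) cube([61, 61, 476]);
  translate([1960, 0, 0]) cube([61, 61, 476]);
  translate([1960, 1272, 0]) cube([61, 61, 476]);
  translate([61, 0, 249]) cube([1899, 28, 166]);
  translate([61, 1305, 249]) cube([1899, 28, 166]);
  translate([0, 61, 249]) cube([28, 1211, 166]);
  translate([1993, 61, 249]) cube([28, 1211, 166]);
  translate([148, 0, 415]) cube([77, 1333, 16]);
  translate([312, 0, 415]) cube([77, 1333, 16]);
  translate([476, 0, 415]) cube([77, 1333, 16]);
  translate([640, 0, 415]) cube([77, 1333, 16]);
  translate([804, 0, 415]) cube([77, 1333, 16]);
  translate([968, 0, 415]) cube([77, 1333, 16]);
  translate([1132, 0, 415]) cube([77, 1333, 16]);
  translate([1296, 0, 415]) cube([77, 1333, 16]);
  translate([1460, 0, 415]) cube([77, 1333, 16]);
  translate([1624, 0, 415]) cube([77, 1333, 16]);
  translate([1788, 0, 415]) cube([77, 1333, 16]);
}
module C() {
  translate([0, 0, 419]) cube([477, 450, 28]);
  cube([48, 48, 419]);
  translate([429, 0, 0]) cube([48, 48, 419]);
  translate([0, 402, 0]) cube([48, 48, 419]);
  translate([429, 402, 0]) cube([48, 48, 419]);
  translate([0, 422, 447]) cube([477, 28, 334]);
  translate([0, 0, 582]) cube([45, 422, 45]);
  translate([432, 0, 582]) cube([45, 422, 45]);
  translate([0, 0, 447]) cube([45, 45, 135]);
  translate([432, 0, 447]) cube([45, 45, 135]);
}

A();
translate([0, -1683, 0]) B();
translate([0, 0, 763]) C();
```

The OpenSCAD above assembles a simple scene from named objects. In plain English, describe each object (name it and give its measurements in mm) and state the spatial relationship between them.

A is a table with a 1605×967 mm rectangular top, 32 mm thick, top surface at z = 763 mm, supported by four 64×64 mm square legs, each inset 24 mm from the nearest pair of top edges, running from the floor. Four apron rails, 64 mm thick and 113 mm tall, run between adjacent legs with their top edges flush with the underside of the top and their outer faces flush with the legs' outer faces.

B is a bed frame 2021 mm long (x) by 1333 mm wide (y). Four 61×61 mm corner posts, 476 mm tall, at the corners of the footprint. Four rails of 28 mm thickness and 166 mm height run between adjacent posts with their undersides at z = 249 mm, their outer faces flush with the outside of the frame (the two x-running rails run between the posts' inner faces; the two y-running rails run between the posts' inner faces). 11 slats, each 77 mm wide (x) and 16 mm thick, lie across the top of the two x-running rails, running the full 1333 mm width of the frame in y; the slats are evenly spaced along x between the inner faces of the end posts with equal gaps (rounded down to the nearest mm) at the −x end and between each pair — any rounding remainder accumulates at the +x end.

C is a chair: 477×450 mm seat, 28 mm thick, top at z = 447 mm, on four 48 mm square corner legs flush with the seat edges. A 28 mm thick backrest slab spans the full seat width, extending 334 mm above the seat top, its back face flush with the seat's +y edge. Two armrests of 45×45 mm section run along each side from the seat's front edge to the front of the backrest, top faces 180 mm above the seat top and outer faces flush with the seat's x-edges; a 45×45 mm post under the front of each armrest stands on the seat at the front corner.

The bed frame is on the floor beside the table on its −y side. The chair is on top of the table.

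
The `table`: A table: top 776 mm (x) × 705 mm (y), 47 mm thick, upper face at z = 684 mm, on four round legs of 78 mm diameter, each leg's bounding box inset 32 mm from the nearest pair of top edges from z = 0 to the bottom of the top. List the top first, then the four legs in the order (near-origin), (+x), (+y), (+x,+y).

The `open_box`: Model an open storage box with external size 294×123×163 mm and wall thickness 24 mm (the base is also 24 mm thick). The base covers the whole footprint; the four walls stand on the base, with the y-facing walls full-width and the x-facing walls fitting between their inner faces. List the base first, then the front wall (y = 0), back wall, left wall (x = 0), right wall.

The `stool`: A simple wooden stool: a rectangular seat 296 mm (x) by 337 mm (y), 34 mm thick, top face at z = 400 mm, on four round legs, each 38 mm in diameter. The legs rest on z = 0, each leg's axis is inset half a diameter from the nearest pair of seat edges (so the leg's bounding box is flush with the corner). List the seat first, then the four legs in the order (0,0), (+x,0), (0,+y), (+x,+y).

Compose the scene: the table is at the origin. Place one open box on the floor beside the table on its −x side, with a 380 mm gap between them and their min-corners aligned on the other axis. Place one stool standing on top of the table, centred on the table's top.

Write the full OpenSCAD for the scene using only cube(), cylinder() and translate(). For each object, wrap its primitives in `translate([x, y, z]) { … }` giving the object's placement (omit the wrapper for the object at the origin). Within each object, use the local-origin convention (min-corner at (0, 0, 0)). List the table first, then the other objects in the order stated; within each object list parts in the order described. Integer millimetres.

translate([0, 0, 637]) cube([776, 705, 47]);
translate([71, 71, 0]) cylinder(h = 637, r = 39);
translate([705, 71, 0]) cylinder(h = 637, r = 39);
translate([71, 634, 0]) cylinder(h = 637, r = 39);
translate([705, 634, 0]) cylinder(h = 637, r = 39);
translate([-674, 0, 0]) {
  cube([294, 123, 24]);
  translate([0, 0, 24]) cube([294, 24, 139]);
  translate([0, 99, 24]) cube([294, 24, 139]);
  translate([0, 24, 24]) cube([24, 75, 139]);
  translate([270, 24, 24]) cube([24, 75, 139]);
}
translate([240, 184, 684]) {
  translate([0, 0, 366]) cube([296, 337, 34]);
  translate([19, 19, 0]) cylinder(h = 366, r = 19);
  translate([277, 19, 0]) cylinder(h = 366, r = 19);
  translate([19, 318, 0]) cylinder(h = 366, r = 19);
  translate([277, 318, 0]) cylinder(h = 366, r = 19);
}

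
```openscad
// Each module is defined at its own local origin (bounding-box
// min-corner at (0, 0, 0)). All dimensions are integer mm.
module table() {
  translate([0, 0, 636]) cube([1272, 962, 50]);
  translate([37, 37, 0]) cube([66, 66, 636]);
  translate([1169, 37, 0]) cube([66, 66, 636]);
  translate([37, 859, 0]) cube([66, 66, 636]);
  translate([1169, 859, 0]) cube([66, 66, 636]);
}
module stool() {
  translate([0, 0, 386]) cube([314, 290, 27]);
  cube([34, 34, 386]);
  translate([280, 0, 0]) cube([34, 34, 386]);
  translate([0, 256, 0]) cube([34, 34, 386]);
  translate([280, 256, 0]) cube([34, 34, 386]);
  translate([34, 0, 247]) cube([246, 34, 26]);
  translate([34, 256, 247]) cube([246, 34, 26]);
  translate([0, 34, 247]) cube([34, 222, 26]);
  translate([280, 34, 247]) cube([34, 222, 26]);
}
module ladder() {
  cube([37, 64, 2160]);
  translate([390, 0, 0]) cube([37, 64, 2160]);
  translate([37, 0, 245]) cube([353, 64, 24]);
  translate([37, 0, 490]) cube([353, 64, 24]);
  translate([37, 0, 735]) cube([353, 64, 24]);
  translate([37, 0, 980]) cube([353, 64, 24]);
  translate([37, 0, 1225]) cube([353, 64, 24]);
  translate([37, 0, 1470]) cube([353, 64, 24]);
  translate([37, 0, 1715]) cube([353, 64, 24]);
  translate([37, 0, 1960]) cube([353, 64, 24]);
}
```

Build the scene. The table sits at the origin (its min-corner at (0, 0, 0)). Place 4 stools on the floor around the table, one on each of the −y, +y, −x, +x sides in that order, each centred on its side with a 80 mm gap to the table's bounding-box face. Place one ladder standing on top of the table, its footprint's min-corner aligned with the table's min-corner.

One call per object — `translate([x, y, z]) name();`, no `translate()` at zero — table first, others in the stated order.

table();
translate([479, -370, 0]) stool();
translate([479, 1042, 0]) stool();
translate([-394, 336, 0]) stool();
translate([1352, 336, 0]) stool();
translate([0, 0, 686]) ladder();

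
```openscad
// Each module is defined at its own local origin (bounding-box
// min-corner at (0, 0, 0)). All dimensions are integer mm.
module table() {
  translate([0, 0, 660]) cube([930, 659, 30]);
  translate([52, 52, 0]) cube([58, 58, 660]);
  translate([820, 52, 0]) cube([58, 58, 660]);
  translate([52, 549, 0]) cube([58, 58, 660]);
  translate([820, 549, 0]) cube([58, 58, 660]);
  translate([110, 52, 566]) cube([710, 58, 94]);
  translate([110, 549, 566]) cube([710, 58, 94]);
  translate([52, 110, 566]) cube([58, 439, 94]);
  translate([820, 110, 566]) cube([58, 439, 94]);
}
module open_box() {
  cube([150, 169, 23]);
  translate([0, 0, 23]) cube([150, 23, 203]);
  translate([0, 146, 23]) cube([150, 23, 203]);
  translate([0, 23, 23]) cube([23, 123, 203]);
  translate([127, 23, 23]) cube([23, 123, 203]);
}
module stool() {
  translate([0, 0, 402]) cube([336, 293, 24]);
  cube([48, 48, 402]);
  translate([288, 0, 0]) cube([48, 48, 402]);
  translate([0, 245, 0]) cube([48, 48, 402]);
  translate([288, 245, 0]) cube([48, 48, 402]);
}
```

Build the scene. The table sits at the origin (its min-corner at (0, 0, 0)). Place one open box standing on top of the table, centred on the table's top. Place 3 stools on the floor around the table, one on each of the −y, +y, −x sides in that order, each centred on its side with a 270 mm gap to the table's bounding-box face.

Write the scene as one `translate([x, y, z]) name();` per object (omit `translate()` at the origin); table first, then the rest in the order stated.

table();
translate([390, 245, 690]) open_box();
translate([297, -563, 0]) stool();
translate([297, 929, 0]) stool();
translate([-606, 183, 0]) stool();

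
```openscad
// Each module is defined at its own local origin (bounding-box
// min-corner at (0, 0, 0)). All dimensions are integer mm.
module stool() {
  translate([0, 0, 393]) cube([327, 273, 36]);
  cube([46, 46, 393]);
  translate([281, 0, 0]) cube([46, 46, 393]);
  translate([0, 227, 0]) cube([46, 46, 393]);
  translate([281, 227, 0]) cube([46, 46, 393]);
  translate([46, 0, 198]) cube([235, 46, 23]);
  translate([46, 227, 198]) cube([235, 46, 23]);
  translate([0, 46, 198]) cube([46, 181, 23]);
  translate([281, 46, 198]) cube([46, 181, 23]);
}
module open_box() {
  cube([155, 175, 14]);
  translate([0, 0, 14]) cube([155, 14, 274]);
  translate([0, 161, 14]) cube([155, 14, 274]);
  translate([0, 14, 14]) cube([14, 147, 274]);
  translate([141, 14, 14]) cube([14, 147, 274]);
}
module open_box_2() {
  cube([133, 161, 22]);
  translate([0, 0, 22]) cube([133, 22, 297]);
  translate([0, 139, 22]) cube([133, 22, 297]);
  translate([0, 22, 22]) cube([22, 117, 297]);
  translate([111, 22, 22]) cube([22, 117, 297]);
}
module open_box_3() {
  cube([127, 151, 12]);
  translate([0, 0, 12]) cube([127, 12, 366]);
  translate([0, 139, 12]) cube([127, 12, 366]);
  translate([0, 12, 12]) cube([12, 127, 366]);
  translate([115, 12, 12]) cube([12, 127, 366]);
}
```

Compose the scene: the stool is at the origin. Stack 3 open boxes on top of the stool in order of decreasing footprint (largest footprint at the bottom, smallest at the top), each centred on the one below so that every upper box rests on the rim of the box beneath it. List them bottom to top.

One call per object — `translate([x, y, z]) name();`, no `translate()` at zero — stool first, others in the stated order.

stool();
translate([86, 49, 429]) open_box();
translate([97, 56, 717]) open_box_2();
translate([100, 61, 1036]) open_box_3();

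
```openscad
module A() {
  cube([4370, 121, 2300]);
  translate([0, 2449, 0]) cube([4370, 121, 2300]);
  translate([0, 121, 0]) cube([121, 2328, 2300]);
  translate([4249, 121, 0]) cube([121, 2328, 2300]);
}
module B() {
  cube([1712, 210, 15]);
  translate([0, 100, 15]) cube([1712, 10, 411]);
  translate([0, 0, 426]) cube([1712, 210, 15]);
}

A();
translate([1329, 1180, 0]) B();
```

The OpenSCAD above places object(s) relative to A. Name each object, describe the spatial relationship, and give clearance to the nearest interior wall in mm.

Clearances: x = 1208, y = 1059; minimum 1059 mm.

A is a house frame. B is an I-beam. The I-beam sits inside the house frame, centred. The clearance to the nearest interior wall is 1059 mm.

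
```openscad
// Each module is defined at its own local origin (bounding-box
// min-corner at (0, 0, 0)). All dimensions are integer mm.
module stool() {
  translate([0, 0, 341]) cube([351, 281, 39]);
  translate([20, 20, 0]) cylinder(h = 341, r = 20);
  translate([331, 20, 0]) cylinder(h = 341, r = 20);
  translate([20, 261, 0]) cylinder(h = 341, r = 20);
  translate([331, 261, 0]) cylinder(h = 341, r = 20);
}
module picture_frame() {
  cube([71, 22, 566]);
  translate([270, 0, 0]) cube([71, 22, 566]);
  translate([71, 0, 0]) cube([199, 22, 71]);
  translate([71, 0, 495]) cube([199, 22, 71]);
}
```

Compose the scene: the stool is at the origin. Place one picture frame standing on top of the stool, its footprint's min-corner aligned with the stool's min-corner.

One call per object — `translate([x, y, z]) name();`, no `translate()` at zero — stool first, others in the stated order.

stool();
translate([0, 0, 380]) picture_frame();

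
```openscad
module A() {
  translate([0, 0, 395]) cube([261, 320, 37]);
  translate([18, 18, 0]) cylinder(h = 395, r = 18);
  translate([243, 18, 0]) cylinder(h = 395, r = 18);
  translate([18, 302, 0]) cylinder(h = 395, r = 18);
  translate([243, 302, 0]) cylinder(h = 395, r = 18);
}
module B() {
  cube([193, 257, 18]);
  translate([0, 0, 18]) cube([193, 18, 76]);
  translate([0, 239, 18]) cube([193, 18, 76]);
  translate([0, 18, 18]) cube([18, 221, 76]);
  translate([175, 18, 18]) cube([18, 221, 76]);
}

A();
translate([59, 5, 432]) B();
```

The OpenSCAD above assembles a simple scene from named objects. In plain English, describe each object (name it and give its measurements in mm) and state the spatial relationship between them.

A is a simple wooden stool: a rectangular seat 261 mm (x) by 320 mm (y), 37 mm thick, top face at z = 432 mm, on four round legs, each 36 mm in diameter. The legs rest on z = 0, each leg's axis is inset half a diameter from the nearest pair of seat edges (so the leg's bounding box is flush with the corner).

B is an open storage box with external size 193×257×94 mm and wall thickness 18 mm (the base is also 18 mm thick). The base covers the whole footprint; the four walls stand on the base, with the y-facing walls full-width and the x-facing walls fitting between their inner faces.

The open box is on top of the stool.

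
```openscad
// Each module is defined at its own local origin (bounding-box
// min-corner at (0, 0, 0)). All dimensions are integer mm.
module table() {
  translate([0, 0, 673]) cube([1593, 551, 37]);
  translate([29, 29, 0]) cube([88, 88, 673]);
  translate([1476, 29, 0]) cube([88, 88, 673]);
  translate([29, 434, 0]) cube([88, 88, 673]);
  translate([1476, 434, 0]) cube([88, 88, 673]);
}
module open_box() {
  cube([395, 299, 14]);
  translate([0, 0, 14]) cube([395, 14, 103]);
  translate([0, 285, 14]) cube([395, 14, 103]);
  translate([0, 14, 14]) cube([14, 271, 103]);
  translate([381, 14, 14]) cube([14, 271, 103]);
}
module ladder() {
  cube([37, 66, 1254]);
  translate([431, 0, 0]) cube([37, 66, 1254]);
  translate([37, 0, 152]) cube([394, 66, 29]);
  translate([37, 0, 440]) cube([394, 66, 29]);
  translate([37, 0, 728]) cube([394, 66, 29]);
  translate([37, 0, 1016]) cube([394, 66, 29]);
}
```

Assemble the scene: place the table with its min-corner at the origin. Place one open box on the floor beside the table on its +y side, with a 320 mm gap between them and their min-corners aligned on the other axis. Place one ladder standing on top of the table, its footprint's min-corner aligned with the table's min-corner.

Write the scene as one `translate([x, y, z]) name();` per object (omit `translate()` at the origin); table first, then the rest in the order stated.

table();
translate([0, 871, 0]) open_box();
translate([0, 0, 710]) ladder();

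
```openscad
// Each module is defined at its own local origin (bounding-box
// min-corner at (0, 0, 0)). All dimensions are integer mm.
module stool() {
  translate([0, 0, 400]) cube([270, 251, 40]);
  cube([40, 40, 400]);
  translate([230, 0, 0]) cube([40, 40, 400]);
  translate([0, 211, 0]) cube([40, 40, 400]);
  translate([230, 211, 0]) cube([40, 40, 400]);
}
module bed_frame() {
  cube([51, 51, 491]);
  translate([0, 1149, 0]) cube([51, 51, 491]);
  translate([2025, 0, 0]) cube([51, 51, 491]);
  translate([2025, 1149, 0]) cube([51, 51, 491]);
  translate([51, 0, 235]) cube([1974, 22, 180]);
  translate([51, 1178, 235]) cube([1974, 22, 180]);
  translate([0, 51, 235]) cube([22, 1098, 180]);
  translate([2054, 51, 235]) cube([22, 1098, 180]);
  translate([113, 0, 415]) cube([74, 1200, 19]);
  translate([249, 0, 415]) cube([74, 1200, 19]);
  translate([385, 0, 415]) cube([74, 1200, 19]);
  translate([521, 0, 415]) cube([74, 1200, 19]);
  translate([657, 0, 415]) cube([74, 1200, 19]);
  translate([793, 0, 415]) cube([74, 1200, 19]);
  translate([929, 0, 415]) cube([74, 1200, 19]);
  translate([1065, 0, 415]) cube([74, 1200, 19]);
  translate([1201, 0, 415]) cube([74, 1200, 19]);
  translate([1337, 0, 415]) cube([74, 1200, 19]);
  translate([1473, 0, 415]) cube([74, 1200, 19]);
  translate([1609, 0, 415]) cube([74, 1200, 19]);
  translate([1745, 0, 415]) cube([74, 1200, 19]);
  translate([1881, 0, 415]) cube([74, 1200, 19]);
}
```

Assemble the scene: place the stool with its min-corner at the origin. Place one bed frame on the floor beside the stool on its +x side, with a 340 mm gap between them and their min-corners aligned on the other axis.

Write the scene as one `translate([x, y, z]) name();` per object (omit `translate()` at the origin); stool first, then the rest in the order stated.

stool();
translate([610, 0, 0]) bed_frame();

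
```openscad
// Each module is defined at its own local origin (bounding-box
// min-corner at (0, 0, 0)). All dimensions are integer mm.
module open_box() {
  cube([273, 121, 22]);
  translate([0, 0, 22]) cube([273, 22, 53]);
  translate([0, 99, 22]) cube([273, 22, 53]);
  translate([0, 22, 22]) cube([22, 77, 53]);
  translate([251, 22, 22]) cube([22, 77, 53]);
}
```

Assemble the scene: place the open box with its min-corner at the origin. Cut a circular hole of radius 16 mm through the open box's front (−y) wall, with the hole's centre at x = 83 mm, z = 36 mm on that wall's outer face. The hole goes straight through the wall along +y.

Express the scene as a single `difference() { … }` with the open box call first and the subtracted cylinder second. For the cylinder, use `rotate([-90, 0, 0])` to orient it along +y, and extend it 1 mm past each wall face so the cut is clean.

difference() {
  open_box();
  translate([83, -1, 36]) rotate([-90, 0, 0]) cylinder(h = 24, r = 16);
}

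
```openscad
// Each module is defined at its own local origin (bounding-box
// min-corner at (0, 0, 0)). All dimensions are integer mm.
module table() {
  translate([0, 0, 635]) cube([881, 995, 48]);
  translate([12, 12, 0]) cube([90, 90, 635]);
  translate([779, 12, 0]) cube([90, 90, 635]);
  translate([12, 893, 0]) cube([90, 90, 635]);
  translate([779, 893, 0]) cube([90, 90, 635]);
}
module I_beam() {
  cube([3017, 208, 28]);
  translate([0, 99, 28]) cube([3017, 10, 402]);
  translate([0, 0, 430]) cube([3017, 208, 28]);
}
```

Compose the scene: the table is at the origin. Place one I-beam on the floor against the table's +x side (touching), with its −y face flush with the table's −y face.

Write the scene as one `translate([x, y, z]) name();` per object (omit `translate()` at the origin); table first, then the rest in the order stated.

table();
translate([881, 0, 0]) I_beam();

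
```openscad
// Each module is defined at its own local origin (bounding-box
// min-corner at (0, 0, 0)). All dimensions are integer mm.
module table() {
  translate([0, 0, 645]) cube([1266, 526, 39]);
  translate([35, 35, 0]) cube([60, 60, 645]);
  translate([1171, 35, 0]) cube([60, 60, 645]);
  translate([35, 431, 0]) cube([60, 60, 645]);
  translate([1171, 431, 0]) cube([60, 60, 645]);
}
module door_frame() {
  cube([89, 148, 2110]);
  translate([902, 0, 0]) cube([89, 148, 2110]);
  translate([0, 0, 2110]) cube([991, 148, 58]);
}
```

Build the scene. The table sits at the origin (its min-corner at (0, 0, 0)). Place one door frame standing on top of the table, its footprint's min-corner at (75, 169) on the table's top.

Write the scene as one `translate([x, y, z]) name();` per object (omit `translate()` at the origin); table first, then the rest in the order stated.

table();
translate([75, 169, 684]) door_frame();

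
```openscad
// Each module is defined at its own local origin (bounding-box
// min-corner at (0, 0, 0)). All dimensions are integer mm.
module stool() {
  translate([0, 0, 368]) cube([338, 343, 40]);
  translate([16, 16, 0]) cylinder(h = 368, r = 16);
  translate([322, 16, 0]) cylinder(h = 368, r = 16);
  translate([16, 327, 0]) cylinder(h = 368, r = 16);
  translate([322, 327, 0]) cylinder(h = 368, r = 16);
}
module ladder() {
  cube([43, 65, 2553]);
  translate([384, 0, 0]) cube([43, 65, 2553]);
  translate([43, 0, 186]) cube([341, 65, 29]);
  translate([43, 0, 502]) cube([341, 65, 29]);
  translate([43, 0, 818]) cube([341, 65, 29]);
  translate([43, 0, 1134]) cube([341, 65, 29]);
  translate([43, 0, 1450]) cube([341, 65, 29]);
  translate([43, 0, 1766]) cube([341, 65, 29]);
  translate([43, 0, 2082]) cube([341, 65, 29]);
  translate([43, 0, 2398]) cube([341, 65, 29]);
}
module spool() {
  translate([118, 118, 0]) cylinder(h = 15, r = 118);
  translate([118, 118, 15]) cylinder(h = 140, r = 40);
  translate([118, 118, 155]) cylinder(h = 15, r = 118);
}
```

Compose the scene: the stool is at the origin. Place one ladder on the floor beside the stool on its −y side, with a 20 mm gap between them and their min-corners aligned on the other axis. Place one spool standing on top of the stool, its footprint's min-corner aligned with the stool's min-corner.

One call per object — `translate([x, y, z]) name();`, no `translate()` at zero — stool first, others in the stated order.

stool();
translate([0, -85, 0]) ladder();
translate([0, 0, 408]) spool();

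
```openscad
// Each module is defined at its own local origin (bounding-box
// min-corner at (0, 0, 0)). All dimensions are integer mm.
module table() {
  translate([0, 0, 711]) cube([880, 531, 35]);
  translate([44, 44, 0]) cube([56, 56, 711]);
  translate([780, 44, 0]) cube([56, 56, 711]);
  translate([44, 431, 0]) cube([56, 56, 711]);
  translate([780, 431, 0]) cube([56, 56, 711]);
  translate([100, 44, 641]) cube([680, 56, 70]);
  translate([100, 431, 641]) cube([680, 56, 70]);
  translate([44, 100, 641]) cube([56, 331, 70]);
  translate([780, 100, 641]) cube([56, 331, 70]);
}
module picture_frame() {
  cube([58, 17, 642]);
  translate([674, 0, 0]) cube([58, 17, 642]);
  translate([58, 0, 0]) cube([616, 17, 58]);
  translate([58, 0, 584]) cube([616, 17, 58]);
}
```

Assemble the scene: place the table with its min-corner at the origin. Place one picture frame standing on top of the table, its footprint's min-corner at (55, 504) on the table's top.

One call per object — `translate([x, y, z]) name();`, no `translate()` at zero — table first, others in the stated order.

table();
translate([55, 504, 746]) picture_frame();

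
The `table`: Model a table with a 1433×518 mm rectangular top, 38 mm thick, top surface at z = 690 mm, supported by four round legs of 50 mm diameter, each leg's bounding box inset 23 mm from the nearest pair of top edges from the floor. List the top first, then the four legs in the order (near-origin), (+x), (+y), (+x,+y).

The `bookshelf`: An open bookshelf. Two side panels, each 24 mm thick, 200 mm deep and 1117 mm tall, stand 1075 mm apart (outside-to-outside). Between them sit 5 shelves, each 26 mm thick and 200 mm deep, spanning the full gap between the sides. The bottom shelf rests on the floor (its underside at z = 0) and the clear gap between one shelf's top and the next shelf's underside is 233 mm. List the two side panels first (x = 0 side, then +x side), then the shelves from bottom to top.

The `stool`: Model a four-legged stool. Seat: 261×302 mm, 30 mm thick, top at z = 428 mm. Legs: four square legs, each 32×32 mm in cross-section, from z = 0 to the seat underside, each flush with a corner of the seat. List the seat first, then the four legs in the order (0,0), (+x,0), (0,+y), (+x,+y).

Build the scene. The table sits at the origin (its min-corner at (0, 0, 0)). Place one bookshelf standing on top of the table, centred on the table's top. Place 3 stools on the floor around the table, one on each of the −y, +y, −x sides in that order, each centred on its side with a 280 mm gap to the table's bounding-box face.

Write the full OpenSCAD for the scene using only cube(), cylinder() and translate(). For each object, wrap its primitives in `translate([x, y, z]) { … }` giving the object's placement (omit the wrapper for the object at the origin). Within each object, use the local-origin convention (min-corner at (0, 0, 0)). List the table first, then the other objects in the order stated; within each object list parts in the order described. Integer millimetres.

translate([0, 0, 652]) cube([1433, 518, 38]);
translate([48, 48, 0]) cylinder(h = 652, r = 25);
translate([1385, 48, 0]) cylinder(h = 652, r = 25);
translate([48, 470, 0]) cylinder(h = 652, r = 25);
translate([1385, 470, 0]) cylinder(h = 652, r = 25);
translate([179, 159, 690]) {
  cube([24, 200, 1117]);
  translate([1051, 0, 0]) cube([24, 200, 1117]);
  translate([24, 0, 0]) cube([1027, 200, 26]);
  translate([24, 0, 259]) cube([1027, 200, 26]);
  translate([24, 0, 518]) cube([1027, 200, 26]);
  translate([24, 0, 777]) cube([1027, 200, 26]);
  translate([24, 0, 1036]) cube([1027, 200, 26]);
}
translate([586, -582, 0]) {
  translate([0, 0, 398]) cube([261, 302, 30]);
  cube([32, 32, 398]);
  translate([229, 0, 0]) cube([32, 32, 398]);
  translate([0, 270, 0]) cube([32, 32, 398]);
  translate([229, 270, 0]) cube([32, 32, 398]);
}
translate([586, 798, 0]) {
  translate([0, 0, 398]) cube([261, 302, 30]);
  cube([32, 32, 398]);
  translate([229, 0, 0]) cube([32, 32, 398]);
  translate([0, 270, 0]) cube([32, 32, 398]);
  translate([229, 270, 0]) cube([32, 32, 398]);
}
translate([-541, 108, 0]) {
  translate([0, 0, 398]) cube([261, 302, 30]);
  cube([32, 32, 398]);
  translate([229, 0, 0]) cube([32, 32, 398]);
  translate([0, 270, 0]) cube([32, 32, 398]);
  translate([229, 270, 0]) cube([32, 32, 398]);
}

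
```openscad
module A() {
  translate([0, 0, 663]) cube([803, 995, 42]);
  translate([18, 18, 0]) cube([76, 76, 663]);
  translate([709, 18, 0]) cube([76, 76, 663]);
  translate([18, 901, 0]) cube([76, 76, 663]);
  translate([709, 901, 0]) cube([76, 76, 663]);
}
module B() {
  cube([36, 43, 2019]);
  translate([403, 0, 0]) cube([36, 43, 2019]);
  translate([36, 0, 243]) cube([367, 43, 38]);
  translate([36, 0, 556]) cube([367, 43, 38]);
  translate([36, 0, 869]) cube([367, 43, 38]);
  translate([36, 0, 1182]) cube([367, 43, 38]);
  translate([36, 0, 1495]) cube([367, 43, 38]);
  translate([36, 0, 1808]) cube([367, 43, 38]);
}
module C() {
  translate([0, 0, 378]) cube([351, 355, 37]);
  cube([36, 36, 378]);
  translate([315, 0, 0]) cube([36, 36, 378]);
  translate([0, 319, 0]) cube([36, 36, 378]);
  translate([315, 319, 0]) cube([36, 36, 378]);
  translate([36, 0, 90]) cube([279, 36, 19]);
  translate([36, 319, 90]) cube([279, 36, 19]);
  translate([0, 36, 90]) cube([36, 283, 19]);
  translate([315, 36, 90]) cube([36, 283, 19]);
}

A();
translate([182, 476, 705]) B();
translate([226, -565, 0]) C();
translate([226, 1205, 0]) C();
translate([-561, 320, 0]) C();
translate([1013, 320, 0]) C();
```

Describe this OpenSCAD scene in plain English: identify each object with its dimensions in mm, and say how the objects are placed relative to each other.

A is a rectangular dining table. The top is 803×995×42 mm with its upper surface at z = 705 mm. It stands on four 76×76 mm square legs, each inset 18 mm from the nearest pair of top edges, running from the floor to the underside of the top.

B is a straight ladder. Two 36×43 mm vertical rails, 2019 mm tall, stand 439 mm apart (outside-to-outside) with their front faces coplanar on the −y side. 6 rungs, each 43 mm deep and 38 mm tall, span between the inner faces of the rails, front faces flush with the rails. The lowest rung's underside is at z = 243 mm and rungs are spaced 313 mm apart (underside to underside).

C is a four-legged stool. The seat is a 351×355×37 mm slab whose top surface is at z = 415 mm; four square legs, each 36×36 mm in cross-section, run from the floor (z = 0) to the underside of the seat, each flush with a corner of the seat. Four stretchers, 36 mm wide and 19 mm tall, connect adjacent legs with their undersides at z = 90 mm, each running between the inner faces of the legs it joins and aligned with the legs' outer faces on the other axis.

The ladder is on top of the table, centred. Four stools sit around the table at the −y, +y, −x, +x sides.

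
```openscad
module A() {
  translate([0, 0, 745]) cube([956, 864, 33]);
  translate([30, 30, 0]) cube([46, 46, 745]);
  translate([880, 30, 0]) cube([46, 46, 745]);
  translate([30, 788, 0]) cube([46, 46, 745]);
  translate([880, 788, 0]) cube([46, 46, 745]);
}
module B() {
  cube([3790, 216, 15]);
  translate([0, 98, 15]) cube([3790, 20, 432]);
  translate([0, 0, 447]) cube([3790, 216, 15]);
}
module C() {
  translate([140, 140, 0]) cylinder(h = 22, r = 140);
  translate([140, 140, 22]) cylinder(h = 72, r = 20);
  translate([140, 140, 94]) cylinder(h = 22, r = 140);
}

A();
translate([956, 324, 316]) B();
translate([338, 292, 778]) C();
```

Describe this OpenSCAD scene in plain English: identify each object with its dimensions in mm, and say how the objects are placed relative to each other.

A is a table with a 956×864 mm rectangular top, 33 mm thick, top surface at z = 778 mm, supported by four 46×46 mm square legs, each inset 30 mm from the nearest pair of top edges, running from the floor.

B is an I-beam lying along x, 3790 mm long. Overall section height 462 mm. Two flanges 216 mm wide (y) and 15 mm thick, one on the floor and one at the top; a web 20 mm thick runs between them, centred on the flange width.

C is a spool: two coaxial disc flanges of radius 140 mm and thickness 22 mm, joined by a core cylinder of radius 20 mm and height 72 mm. The lower flange rests on z = 0 and the three cylinders share a vertical axis.

The I-beam is beside the table with their tops flush at z = 778. The spool is on top of the table, centred.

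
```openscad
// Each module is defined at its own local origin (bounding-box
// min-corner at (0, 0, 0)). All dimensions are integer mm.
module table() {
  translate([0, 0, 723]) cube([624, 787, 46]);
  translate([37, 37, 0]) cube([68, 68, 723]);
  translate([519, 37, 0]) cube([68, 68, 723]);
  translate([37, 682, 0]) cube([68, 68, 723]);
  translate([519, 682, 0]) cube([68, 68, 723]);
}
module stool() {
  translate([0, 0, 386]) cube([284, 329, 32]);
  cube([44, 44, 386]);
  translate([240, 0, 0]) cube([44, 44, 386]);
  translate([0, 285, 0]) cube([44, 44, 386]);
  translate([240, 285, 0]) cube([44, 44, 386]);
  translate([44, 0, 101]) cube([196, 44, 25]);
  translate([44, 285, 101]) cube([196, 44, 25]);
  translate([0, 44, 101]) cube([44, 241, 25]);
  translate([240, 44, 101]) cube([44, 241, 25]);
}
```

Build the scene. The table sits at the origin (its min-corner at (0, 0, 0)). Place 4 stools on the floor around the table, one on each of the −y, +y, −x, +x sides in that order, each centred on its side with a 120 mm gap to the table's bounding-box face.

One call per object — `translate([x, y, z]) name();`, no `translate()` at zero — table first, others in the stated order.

table();
translate([170, -449, 0]) stool();
translate([170, 907, 0]) stool();
translate([-404, 229, 0]) stool();
translate([744, 229, 0]) stool();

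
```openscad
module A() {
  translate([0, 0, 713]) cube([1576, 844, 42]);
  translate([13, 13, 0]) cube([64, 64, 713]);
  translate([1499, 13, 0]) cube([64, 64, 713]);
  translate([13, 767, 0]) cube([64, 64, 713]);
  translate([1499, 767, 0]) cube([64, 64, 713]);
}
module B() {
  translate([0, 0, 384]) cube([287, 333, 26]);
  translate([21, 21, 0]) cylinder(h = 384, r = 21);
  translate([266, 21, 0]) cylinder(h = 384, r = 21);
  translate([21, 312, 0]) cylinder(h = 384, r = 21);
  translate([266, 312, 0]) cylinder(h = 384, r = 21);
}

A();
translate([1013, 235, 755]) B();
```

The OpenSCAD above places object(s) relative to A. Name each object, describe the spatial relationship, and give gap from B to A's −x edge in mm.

A is a table. B is a stool. The stool is on top of the table. The gap from the stool to the table's −x edge is 1013 mm.

The stool's min-x is at 1013; the table's min-x is 0; gap = 1013 mm.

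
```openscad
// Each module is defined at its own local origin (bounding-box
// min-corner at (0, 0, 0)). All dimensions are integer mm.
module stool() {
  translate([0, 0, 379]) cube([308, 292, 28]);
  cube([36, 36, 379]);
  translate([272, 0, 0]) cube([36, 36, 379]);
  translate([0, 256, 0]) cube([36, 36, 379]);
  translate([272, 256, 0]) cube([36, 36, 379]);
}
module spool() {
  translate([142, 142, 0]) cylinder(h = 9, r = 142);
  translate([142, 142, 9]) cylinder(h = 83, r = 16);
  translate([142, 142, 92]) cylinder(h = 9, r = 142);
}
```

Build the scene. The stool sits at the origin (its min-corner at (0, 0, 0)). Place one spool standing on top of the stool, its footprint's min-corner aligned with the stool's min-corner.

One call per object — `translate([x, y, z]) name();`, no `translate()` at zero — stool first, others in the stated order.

stool();
translate([0, 0, 407]) spool();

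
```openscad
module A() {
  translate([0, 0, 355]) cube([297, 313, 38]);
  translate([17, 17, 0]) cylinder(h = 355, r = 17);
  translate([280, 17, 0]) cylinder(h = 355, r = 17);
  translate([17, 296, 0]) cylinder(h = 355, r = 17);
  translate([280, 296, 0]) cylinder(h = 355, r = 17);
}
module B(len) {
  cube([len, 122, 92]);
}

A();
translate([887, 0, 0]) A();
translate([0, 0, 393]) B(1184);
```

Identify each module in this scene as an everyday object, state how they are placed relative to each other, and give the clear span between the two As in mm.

A is a stool. B is a beam. A beam spans the tops of two stools. The clear span between the two stools is 590 mm.

Second stool starts at x = 887; first ends at x = 297; clear span = 887 − 297 = 590 mm.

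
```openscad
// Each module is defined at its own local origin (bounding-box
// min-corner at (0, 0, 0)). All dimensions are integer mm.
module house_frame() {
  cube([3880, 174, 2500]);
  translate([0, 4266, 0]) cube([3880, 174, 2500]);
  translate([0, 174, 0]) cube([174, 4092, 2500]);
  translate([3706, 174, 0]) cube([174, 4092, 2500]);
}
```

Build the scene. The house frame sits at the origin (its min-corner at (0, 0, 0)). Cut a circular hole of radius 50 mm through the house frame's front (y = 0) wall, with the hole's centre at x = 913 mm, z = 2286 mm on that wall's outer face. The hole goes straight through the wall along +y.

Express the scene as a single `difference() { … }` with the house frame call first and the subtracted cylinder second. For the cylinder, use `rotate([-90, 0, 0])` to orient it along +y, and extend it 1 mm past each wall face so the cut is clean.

difference() {
  house_frame();
  translate([913, -1, 2286]) rotate([-90, 0, 0]) cylinder(h = 176, r = 50);
}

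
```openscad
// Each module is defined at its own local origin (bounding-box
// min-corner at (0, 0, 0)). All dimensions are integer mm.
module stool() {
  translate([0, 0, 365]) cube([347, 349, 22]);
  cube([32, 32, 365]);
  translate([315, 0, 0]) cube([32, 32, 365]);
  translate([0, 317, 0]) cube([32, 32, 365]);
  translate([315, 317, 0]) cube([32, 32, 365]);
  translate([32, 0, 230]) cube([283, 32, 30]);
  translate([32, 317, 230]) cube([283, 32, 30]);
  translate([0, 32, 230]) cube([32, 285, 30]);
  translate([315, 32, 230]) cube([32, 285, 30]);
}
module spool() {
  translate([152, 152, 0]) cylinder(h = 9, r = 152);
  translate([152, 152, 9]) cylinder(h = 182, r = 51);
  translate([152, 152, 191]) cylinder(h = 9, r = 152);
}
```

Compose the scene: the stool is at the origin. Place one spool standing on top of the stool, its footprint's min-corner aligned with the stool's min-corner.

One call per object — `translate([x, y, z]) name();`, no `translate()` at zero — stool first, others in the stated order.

stool();
translate([0, 0, 387]) spool();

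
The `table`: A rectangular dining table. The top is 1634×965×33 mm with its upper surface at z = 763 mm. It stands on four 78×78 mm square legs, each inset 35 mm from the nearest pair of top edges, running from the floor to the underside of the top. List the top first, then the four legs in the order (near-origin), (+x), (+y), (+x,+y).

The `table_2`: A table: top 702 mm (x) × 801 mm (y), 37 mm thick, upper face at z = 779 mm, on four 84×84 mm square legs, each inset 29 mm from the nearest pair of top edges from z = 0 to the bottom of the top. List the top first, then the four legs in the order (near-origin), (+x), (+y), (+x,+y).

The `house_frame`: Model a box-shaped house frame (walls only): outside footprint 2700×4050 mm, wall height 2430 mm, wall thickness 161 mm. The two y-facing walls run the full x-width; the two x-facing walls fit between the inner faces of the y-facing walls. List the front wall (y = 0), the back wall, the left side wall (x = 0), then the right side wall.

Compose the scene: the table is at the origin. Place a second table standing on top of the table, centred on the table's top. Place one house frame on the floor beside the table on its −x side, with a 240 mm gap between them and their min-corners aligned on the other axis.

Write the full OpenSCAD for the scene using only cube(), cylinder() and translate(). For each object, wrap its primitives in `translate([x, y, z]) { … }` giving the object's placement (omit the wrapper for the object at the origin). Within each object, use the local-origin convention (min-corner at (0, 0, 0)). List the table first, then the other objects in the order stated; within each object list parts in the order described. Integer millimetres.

translate([0, 0, 730]) cube([1634, 965, 33]);
translate([35, 35, 0]) cube([78, 78, 730]);
translate([1521, 35, 0]) cube([78, 78, 730]);
translate([35, 852, 0]) cube([78, 78, 730]);
translate([1521, 852, 0]) cube([78, 78, 730]);
translate([466, 82, 763]) {
  translate([0, 0, 742]) cube([702, 801, 37]);
  translate([29, 29, 0]) cube([84, 84, 742]);
  translate([589, 29, 0]) cube([84, 84, 742]);
  translate([29, 688, 0]) cube([84, 84, 742]);
  translate([589, 688, 0]) cube([84, 84, 742]);
}
translate([-2940, 0, 0]) {
  cube([2700, 161, 2430]);
  translate([0, 3889, 0]) cube([2700, 161, 2430]);
  translate([0, 161, 0]) cube([161, 3728, 2430]);
  translate([2539, 161, 0]) cube([161, 3728, 2430]);
}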